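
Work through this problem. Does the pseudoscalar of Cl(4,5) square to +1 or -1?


The pseudoscalar I = e1...e_n (product of all n generators) of Cl(p,q) satisfies I^2 = (-1)^(q + n(n-1)/2).
p = 4, q = 5, n = p + q = 9
n(n-1)/2 = 9 * 8 / 2 = 36
Exponent = q + n(n-1)/2 = 5 + 36 = 41
I^2 = (-1)^41 = -1


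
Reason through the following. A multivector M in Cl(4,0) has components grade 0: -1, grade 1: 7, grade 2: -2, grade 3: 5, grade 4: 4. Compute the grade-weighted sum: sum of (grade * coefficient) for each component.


Grade-weighted sum = sum of grade_k * coefficient_k
0*(-1) = 0
1*7 = 7
2*(-2) = -4
3*5 = 15
4*4 = 16
Total = 0 + 7 + (-4) + 15 + 16 = 34


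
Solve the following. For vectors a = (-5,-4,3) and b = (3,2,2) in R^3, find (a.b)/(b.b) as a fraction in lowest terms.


Projection coefficient = (a . b) / (b . b)
a . b = (-5)*3 + (-4)*2 + 3*2
= -15 + (-8) + 6 = -17
b . b = 3^2 + 2^2 + 2^2
= 9 + 4 + 4 = 17
Coefficient = -17/17
In lowest terms: -1/1


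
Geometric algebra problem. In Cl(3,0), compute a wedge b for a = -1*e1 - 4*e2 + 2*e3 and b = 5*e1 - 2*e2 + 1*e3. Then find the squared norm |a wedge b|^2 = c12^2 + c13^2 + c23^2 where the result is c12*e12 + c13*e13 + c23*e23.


a wedge b = (a1*b2 - a2*b1)*e12 + (a1*b3 - a3*b1)*e13 + (a2*b3 - a3*b2)*e23
e12 coeff: (-1)*(-2) - (-4)*5 = 2 - (-20) = 22
e13 coeff: (-1)*1 - 2*5 = -1 - 10 = -11
e23 coeff: (-4)*1 - 2*(-2) = -4 - (-4) = 0
|a wedge b|^2 = 22^2 + (-11)^2 + 0^2
= 484 + 121 + 0
= 605


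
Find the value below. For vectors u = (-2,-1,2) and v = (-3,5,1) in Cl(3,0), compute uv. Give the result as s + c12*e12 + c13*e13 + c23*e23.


In Cl(3,0): e_i^2 = 1, e_ie_j = -e_je_i for i != j.
Scalar part = u . v = (-2)*(-3) + (-1)*5 + 2*1
= 6 + (-5) + 2 = 3
e12 coeff = (-2)*5 - (-1)*(-3) = -10 - 3 = -13
e13 coeff = (-2)*1 - 2*(-3) = -2 - (-6) = 4
e23 coeff = (-1)*1 - 2*5 = -1 - 10 = -11
uv = 3 - 13*e12 + 4*e13 - 11*e23


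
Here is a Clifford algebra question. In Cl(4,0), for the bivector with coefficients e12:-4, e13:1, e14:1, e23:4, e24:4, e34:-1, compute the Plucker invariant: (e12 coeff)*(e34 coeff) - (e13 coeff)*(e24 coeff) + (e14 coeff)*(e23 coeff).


Plucker relation: af - be + cd
a*f = (-4)*(-1) = 4
b*e = 1*4 = 4
c*d = 1*4 = 4
af - be + cd = 4 - 4 + 4
= 4


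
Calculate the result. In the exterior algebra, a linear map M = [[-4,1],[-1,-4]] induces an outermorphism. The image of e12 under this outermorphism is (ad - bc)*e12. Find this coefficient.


The outermorphism of a linear map f sends e1^e2 to f(e1)^f(e2).
f(e1) = -4*e1 - 1*e2
f(e2) = 1*e1 - 4*e2
f(e1) ^ f(e2) = (-4*e1 - 1*e2) ^ (1*e1 - 4*e2)
= (-4)*(-4)*e12 + (-1)*1*e21
= (16 - (-1))*e12
= 17*e12
Coefficient = 17


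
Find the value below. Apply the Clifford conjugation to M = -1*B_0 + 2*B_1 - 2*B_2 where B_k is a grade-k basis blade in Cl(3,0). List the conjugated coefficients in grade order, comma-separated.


Clifford conjugate sign for grade k: (-1)^(k(k+1)/2)
Grade 0: (-1)^(0*1/2) = (-1)^0 = 1, coeff -1 -> -1
Grade 1: (-1)^(1*2/2) = (-1)^1 = -1, coeff 2 -> -2
Grade 2: (-1)^(2*3/2) = (-1)^3 = -1, coeff -2 -> 2
Conjugated coefficients: -1, -2, 2


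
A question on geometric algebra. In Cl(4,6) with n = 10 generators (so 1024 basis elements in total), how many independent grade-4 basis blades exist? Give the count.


Number of grade-k basis blades in Cl(p,q) with n = p + q is C(n, k).
n = 4 + 6 = 10
C(10, 4) = 10! / (4! * 6!)
= 3628800 / (24 * 720)
= 210


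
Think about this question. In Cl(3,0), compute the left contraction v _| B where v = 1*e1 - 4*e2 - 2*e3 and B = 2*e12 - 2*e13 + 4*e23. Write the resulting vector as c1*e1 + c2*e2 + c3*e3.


Left contraction v _| B = <vB>_1 (grade-1 part of the geometric product vB).
Using e1_|e12 = e2, e2_|e12 = -e1, e1_|e13 = e3, e3_|e13 = -e1, e2_|e23 = e3, e3_|e23 = -e2:
e1 coeff: -v2*b12 - v3*b13 = -(-4)*(2) - (-2)*(-2) = 4
e2 coeff: v1*b12 - v3*b23 = (1)*(2) - (-2)*(4) = 10
e3 coeff: v1*b13 + v2*b23 = (1)*(-2) + (-4)*(4) = -18
v _| B = 4*e1 + 10*e2 - 18*e3


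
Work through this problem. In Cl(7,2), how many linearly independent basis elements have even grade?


Even subalgebra dimension = 2^(n-1)
n = 7 + 2 = 9
2^(9 - 1) = 2^8 = 256
Verification: sum of C(9,k) for even k = 1 + 36 + 126 + 84 + 9 = 256
Result = 256


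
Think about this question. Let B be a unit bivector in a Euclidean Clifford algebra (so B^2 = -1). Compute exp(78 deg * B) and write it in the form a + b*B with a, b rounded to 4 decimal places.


For a unit bivector B with B^2 = -1, the exponential series gives
e^(theta*B) = cos(theta) + sin(theta)*B (the GA analogue of Euler's formula).
theta = 78 degrees = 1.361357 rad
cos(78 deg) = 0.2079
sin(78 deg) = 0.9781
exp(theta*B) = 0.2079 + 0.9781*B


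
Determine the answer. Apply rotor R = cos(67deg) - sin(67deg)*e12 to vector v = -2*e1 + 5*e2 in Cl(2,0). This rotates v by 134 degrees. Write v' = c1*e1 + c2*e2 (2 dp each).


Rotor R = cos(67deg) - sin(67deg)*e12
Rotation angle theta = 2 * 67 = 134 degrees
v' = R*v*~R rotates v by theta.
cos(134deg) = -0.6947, sin(134deg) = 0.7193
v'_1 = -2*cos(134deg) - 5*sin(134deg)
= -2*(-0.6947) - 5*0.7193
= -2.21
v'_2 = -2*sin(134deg) + 5*cos(134deg)
= -2*0.7193 + 5*(-0.6947)
= -4.91
v' = -2.21*e1 - 4.91*e2


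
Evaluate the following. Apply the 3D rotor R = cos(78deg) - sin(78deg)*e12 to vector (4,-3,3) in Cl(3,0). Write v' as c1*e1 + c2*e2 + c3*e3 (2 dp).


Rotor R = cos(78deg) - sin(78deg)*e12
Rotation angle theta = 2 * 78 = 156 degrees in the e12 plane (e1 -> e2).
The component perpendicular to the plane (e3) is invariant: v'_3 = v3 = 3.00
cos(156deg) = -0.9135, sin(156deg) = 0.4067
v'_1 = v1*cos(theta) - v2*sin(theta) = 4*(-0.9135) - (-3)*0.4067 = -2.43
v'_2 = v1*sin(theta) + v2*cos(theta) = 4*0.4067 + (-3)*(-0.9135) = 4.37
v' = -2.43*e1 + 4.37*e2 + 3.00*e3


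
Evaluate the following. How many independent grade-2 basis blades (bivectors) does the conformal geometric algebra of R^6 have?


The conformal model of R^6 uses Cl(7,1) with m = 6 + 2 = 8 generators.
Number of grade-2 blades = C(m, 2) = C(8, 2)
= 8*7/2 = 28


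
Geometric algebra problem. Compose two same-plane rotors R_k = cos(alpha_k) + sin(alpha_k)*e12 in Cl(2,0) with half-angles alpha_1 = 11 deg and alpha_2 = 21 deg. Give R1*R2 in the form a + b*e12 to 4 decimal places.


Same-plane rotors commute and their half-angles add:
R1*R2 = cos(a1 + a2) + sin(a1 + a2)*e12.
a1 + a2 = 11 + 21 = 32 deg
cos(32 deg) = 0.8480
sin(32 deg) = 0.5299
R1*R2 = 0.8480 + 0.5299*e12


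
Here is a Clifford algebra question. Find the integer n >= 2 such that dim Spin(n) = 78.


dim Spin(n) = dim so(n) = n(n-1)/2.
Solve n(n-1)/2 = 78, i.e. n^2 - n - 156 = 0.
Discriminant = 1 + 8*78 = 625
n = (1 + sqrt(625))/2 = (1 + 25)/2 = 13


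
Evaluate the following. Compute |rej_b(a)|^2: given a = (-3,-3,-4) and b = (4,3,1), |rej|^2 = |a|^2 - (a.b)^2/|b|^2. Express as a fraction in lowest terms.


|a|^2 = (-3)^2 + (-3)^2 + (-4)^2 = 34
|b|^2 = 4^2 + 3^2 + 1^2 = 26
a . b = (-3)*4 + (-3)*3 + (-4)*1 = -25
(a.b)^2 = (-25)^2 = 625
|rej|^2 = 34 - 625/26
= (884 - 625)/26
= 259/26
In lowest terms: 259/26


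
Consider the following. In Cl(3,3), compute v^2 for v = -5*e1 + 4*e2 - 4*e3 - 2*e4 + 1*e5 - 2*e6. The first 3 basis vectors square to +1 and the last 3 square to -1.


v^2 = sum of c_i^2 * e_i^2
Positive signature terms (e_i^2 = +1): (-5)^2 + 4^2 + (-4)^2 = 57
Negative signature terms (e_j^2 = -1): (-2)^2 + 1^2 + (-2)^2 = 9
v^2 = 57 - 9 = 48


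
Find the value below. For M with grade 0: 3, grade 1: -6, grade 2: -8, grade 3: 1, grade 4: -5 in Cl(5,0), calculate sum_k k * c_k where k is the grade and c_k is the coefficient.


Grade-weighted sum = sum of grade_k * coefficient_k
0*3 = 0
1*(-6) = -6
2*(-8) = -16
3*1 = 3
4*(-5) = -20
Total = 0 + (-6) + (-16) + 3 + (-20) = -39


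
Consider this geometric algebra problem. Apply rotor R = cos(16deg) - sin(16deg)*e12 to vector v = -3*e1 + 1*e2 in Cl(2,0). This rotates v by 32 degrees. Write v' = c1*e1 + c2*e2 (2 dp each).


Rotor R = cos(16deg) - sin(16deg)*e12
Rotation angle theta = 2 * 16 = 32 degrees
v' = R*v*~R rotates v by theta.
cos(32deg) = 0.8480, sin(32deg) = 0.5299
v'_1 = -3*cos(32deg) - 1*sin(32deg)
= -3*0.8480 - 1*0.5299
= -3.07
v'_2 = -3*sin(32deg) + 1*cos(32deg)
= -3*0.5299 + 1*0.8480
= -0.74
v' = -3.07*e1 - 0.74*e2


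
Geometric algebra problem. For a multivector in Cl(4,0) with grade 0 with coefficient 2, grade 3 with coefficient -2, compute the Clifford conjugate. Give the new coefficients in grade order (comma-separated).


Clifford conjugate sign for grade k: (-1)^(k(k+1)/2)
Grade 0: (-1)^(0*1/2) = (-1)^0 = 1, coeff 2 -> 2
Grade 3: (-1)^(3*4/2) = (-1)^6 = 1, coeff -2 -> -2
Conjugated coefficients: 2, -2


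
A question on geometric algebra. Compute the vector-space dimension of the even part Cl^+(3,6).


Even subalgebra dimension = 2^(n-1)
n = 3 + 6 = 9
2^(9 - 1) = 2^8 = 256
Verification: sum of C(9,k) for even k = 1 + 36 + 126 + 84 + 9 = 256
Result = 256


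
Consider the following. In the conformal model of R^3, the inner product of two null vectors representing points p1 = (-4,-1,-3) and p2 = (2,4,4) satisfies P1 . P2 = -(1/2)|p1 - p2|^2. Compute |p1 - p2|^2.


p1 - p2 = (-6, -5, -7)
|p1 - p2|^2 = (-6)^2 + (-5)^2 + (-7)^2
= 36 + 25 + 49
= 110


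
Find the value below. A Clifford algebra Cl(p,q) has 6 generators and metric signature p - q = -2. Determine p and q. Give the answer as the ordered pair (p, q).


We need p + q = 6 and p - q = -2.
Adding: 2p = 6 + (-2) = 4, so p = 2.
Then q = 6 - 2 = 4.
(p, q) = (2, 4)


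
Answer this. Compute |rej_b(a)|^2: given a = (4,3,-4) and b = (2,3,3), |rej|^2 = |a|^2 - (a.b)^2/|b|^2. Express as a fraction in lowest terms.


|a|^2 = 4^2 + 3^2 + (-4)^2 = 41
|b|^2 = 2^2 + 3^2 + 3^2 = 22
a . b = 4*2 + 3*3 + (-4)*3 = 5
(a.b)^2 = 5^2 = 25
|rej|^2 = 41 - 25/22
= (902 - 25)/22
= 877/22
In lowest terms: 877/22


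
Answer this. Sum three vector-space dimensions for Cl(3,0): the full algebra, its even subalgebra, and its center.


n = 3 + 0 = 3
Total dim = 2^3 = 8
Even subalgebra dim = 2^2 = 4
n is odd, so center dim = 2
Sum = 8 + 4 + 2 = 14


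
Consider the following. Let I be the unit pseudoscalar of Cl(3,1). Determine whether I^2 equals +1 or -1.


The pseudoscalar I = e1...e_n (product of all n generators) of Cl(p,q) satisfies I^2 = (-1)^(q + n(n-1)/2).
p = 3, q = 1, n = p + q = 4
n(n-1)/2 = 4 * 3 / 2 = 6
Exponent = q + n(n-1)/2 = 1 + 6 = 7
I^2 = (-1)^7 = -1


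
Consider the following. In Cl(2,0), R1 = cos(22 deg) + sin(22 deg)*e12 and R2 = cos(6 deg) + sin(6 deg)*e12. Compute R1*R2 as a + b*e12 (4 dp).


Same-plane rotors commute and their half-angles add:
R1*R2 = cos(a1 + a2) + sin(a1 + a2)*e12.
a1 + a2 = 22 + 6 = 28 deg
cos(28 deg) = 0.8829
sin(28 deg) = 0.4695
R1*R2 = 0.8829 + 0.4695*e12


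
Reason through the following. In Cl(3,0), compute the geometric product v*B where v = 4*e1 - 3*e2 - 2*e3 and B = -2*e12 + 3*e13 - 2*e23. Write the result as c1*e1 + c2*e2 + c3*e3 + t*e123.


vB has grade-1 (vector) and grade-3 (trivector) parts: vB = (v _| B) + (v ^ B).
Vector part <vB>_1:
  e1: -v2*b12 - v3*b13 = -(-3)*(-2) - (-2)*(3) = 0
  e2: v1*b12 - v3*b23 = (4)*(-2) - (-2)*(-2) = -12
  e3: v1*b13 + v2*b23 = (4)*(3) + (-3)*(-2) = 18
Trivector part <vB>_3:
  e123: v1*b23 - v2*b13 + v3*b12 = (4)*(-2) - (-3)*(3) + (-2)*(-2) = 5
vB = 0*e1 - 12*e2 + 18*e3 + 5*e123


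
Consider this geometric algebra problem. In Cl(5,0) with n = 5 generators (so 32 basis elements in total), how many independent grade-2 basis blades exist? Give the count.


Number of grade-k basis blades in Cl(p,q) with n = p + q is C(n, k).
n = 5 + 0 = 5
C(5, 2) = 5! / (2! * 3!)
= 120 / (2 * 6)
= 10


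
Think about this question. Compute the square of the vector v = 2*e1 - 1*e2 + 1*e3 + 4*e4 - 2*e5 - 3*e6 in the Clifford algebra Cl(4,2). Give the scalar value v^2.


v^2 = sum of c_i^2 * e_i^2
Positive signature terms (e_i^2 = +1): 2^2 + (-1)^2 + 1^2 + 4^2 = 22
Negative signature terms (e_j^2 = -1): (-2)^2 + (-3)^2 = 13
v^2 = 22 - 13 = 9


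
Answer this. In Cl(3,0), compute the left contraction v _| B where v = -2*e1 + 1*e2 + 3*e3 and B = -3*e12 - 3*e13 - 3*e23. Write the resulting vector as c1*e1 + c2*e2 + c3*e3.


Left contraction v _| B = <vB>_1 (grade-1 part of the geometric product vB).
Using e1_|e12 = e2, e2_|e12 = -e1, e1_|e13 = e3, e3_|e13 = -e1, e2_|e23 = e3, e3_|e23 = -e2:
e1 coeff: -v2*b12 - v3*b13 = -(1)*(-3) - (3)*(-3) = 12
e2 coeff: v1*b12 - v3*b23 = (-2)*(-3) - (3)*(-3) = 15
e3 coeff: v1*b13 + v2*b23 = (-2)*(-3) + (1)*(-3) = 3
v _| B = 12*e1 + 15*e2 + 3*e3


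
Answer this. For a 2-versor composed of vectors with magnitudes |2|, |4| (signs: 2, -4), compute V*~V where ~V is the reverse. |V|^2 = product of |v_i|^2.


Each vector v_i has |v_i|^2 = s_i^2
Squared scales: 2^2 = 4, (-4)^2 = 16
|V|^2 = 4 * 16
= 64


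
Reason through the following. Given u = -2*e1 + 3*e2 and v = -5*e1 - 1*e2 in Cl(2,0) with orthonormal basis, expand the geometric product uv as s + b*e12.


Expand: (-2*e1 + 3*e2)(-5*e1 - 1*e2)
= (-2)*(-5)*e1e1 + (-2)*(-1)*e1e2 + 3*(-5)*e2e1 + 3*(-1)*e2e2
Using e1^2 = e2^2 = 1, e2e1 = -e1e2:
Scalar part s = (-2)*(-5) + 3*(-1) = 10 + (-3) = 7
Bivector part b = (-2)*(-1) - 3*(-5) = 2 - (-15) = 17
uv = 7 + 17*e12


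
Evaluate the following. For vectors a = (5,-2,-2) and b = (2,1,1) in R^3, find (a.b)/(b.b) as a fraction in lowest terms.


Projection coefficient = (a . b) / (b . b)
a . b = 5*2 + (-2)*1 + (-2)*1
= 10 + (-2) + (-2) = 6
b . b = 2^2 + 1^2 + 1^2
= 4 + 1 + 1 = 6
Coefficient = 6/6
In lowest terms: 1/1


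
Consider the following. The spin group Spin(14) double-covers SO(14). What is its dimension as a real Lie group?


Spin(n) double-covers SO(n); both have Lie algebra so(n) of dimension n(n-1)/2.
n = 14
n(n-1) = 14 * 13 = 182
dim Spin(14) = 182/2 = 91


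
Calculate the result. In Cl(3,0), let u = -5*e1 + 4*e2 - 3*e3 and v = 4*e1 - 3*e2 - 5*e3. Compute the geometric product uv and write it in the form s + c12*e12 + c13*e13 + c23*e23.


In Cl(3,0): e_i^2 = 1, e_ie_j = -e_je_i for i != j.
Scalar part = u . v = (-5)*4 + 4*(-3) + (-3)*(-5)
= -20 + (-12) + 15 = -17
e12 coeff = (-5)*(-3) - 4*4 = 15 - 16 = -1
e13 coeff = (-5)*(-5) - (-3)*4 = 25 - (-12) = 37
e23 coeff = 4*(-5) - (-3)*(-3) = -20 - 9 = -29
uv = -17 - 1*e12 + 37*e13 - 29*e23


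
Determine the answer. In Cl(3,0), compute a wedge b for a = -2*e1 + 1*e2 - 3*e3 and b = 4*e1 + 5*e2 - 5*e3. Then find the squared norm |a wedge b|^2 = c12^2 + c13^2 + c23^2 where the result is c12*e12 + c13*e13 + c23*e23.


a wedge b = (a1*b2 - a2*b1)*e12 + (a1*b3 - a3*b1)*e13 + (a2*b3 - a3*b2)*e23
e12 coeff: (-2)*5 - 1*4 = -10 - 4 = -14
e13 coeff: (-2)*(-5) - (-3)*4 = 10 - (-12) = 22
e23 coeff: 1*(-5) - (-3)*5 = -5 - (-15) = 10
|a wedge b|^2 = (-14)^2 + 22^2 + 10^2
= 196 + 484 + 100
= 780


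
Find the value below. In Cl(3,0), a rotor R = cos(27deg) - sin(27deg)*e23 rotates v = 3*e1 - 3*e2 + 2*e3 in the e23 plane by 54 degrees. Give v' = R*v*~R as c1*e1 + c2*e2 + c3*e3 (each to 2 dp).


Rotor R = cos(27deg) - sin(27deg)*e23
Rotation angle theta = 2 * 27 = 54 degrees in the e23 plane (e2 -> e3).
The component perpendicular to the plane (e1) is invariant: v'_1 = v1 = 3.00
cos(54deg) = 0.5878, sin(54deg) = 0.8090
v'_2 = v2*cos(theta) - v3*sin(theta) = -3*0.5878 - 2*0.8090 = -3.38
v'_3 = v2*sin(theta) + v3*cos(theta) = -3*0.8090 + 2*0.5878 = -1.25
v' = 3.00*e1 - 3.38*e2 - 1.25*e3


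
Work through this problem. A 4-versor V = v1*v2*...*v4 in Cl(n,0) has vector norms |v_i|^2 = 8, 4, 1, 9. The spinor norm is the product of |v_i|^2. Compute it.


Spinor norm N(V) = |v1|^2 * |v2|^2 * ... * |v4|^2
= 8 * 4 * 1 * 9
Running product: 8, 32, 32, 288
N(V) = 288


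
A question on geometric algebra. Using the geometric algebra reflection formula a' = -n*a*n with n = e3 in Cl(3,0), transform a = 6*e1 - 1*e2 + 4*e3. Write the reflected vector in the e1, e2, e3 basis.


Reflection formula: a' = -n*a*n, with n = e3 (unit vector, n^2 = 1).
For reflection through hyperplane perp to e3:
The component along e3 flips sign, others stay.
a = (6, -1, 4)
a' = (6, -1, -4)
a' = 6*e1 - 1*e2 - 4*e3


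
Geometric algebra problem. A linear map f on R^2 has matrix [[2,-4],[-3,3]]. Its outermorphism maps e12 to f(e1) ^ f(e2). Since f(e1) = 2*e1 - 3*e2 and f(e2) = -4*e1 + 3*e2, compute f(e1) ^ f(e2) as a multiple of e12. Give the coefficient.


The outermorphism of a linear map f sends e1^e2 to f(e1)^f(e2).
f(e1) = 2*e1 - 3*e2
f(e2) = -4*e1 + 3*e2
f(e1) ^ f(e2) = (2*e1 - 3*e2) ^ (-4*e1 + 3*e2)
= 2*3*e12 + (-3)*(-4)*e21
= (6 - 12)*e12
= -6*e12
Coefficient = -6


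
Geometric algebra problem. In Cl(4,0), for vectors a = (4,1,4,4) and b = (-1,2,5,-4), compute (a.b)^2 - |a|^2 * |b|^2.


a . b = 4*(-1) + 1*2 + 4*5 + 4*(-4)
= -4 + 2 + 20 + (-16) = 2
|a|^2 = 4^2 + 1^2 + 4^2 + 4^2 = 49
|b|^2 = (-1)^2 + 2^2 + 5^2 + (-4)^2 = 46
(a.b)^2 = 2^2 = 4
|a|^2 * |b|^2 = 49 * 46 = 2254
Result = 4 - 2254 = -2250


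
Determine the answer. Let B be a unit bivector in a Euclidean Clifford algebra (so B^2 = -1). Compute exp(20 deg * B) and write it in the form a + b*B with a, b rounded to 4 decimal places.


For a unit bivector B with B^2 = -1, the exponential series gives
e^(theta*B) = cos(theta) + sin(theta)*B (the GA analogue of Euler's formula).
theta = 20 degrees = 0.349066 rad
cos(20 deg) = 0.9397
sin(20 deg) = 0.3420
exp(theta*B) = 0.9397 + 0.3420*B


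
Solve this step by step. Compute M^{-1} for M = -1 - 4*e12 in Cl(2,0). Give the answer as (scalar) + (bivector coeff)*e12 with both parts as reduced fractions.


M = -1 - 4*e12, where e12^2 = -1.
Since M commutes with its reverse ~M = a - b*e12, M * ~M = a^2 - b^2*e12^2 = a^2 + b^2.
So M^{-1} = ~M / (a^2 + b^2) = (a - b*e12)/(a^2 + b^2).
a^2 + b^2 = 1 + 16 = 17
Scalar part = -1/17 = -1/17
Bivector coeff = 4/17 = 4/17
M^{-1} = -1/17 + 4/17*e12


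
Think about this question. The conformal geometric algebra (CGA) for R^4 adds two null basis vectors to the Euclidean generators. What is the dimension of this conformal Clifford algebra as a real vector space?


The conformal model of R^4 uses Cl(5,1): the 4 Euclidean generators plus two extra orthogonal generators e+ (e+^2 = +1) and e- (e-^2 = -1), from which the null vectors e0, einf are built.
Number of generators m = 4 + 2 = 6.
dim Cl(p,q) = 2^m = 2^6 = 64


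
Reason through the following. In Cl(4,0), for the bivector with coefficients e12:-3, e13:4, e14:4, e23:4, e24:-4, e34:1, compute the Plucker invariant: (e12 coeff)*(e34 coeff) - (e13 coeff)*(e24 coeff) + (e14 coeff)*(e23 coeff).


Plucker relation: af - be + cd
a*f = (-3)*1 = -3
b*e = 4*(-4) = -16
c*d = 4*4 = 16
af - be + cd = -3 - (-16) + 16
= 29


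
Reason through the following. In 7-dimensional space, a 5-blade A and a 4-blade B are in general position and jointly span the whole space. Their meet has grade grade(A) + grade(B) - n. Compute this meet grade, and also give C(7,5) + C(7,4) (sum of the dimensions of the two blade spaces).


Meet grade = grade(A) + grade(B) - n
= 5 + 4 - 7 = 2
C(7,5) = 21
C(7,4) = 35
dim_A + dim_B = 21 + 35 = 56


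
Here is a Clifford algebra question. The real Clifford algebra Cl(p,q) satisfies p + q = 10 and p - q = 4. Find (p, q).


We need p + q = 10 and p - q = 4.
Adding: 2p = 10 + 4 = 14, so p = 7.
Then q = 10 - 7 = 3.
(p, q) = (7, 3)


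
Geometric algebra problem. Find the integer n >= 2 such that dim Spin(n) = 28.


dim Spin(n) = dim so(n) = n(n-1)/2.
Solve n(n-1)/2 = 28, i.e. n^2 - n - 56 = 0.
Discriminant = 1 + 8*28 = 225
n = (1 + sqrt(225))/2 = (1 + 15)/2 = 8


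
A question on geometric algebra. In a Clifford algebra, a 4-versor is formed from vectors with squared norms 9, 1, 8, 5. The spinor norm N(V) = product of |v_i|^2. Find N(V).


Spinor norm N(V) = |v1|^2 * |v2|^2 * ... * |v4|^2
= 9 * 1 * 8 * 5
Running product: 9, 9, 72, 360
N(V) = 360


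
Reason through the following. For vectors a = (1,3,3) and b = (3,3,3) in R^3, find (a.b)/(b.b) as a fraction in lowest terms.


Projection coefficient = (a . b) / (b . b)
a . b = 1*3 + 3*3 + 3*3
= 3 + 9 + 9 = 21
b . b = 3^2 + 3^2 + 3^2
= 9 + 9 + 9 = 27
Coefficient = 21/27
In lowest terms: 7/9


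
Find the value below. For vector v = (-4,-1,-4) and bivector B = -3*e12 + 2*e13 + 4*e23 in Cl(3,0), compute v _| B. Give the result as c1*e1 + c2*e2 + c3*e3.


Left contraction v _| B = <vB>_1 (grade-1 part of the geometric product vB).
Using e1_|e12 = e2, e2_|e12 = -e1, e1_|e13 = e3, e3_|e13 = -e1, e2_|e23 = e3, e3_|e23 = -e2:
e1 coeff: -v2*b12 - v3*b13 = -(-1)*(-3) - (-4)*(2) = 5
e2 coeff: v1*b12 - v3*b23 = (-4)*(-3) - (-4)*(4) = 28
e3 coeff: v1*b13 + v2*b23 = (-4)*(2) + (-1)*(4) = -12
v _| B = 5*e1 + 28*e2 - 12*e3


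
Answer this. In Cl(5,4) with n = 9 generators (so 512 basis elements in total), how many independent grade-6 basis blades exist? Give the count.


Number of grade-k basis blades in Cl(p,q) with n = p + q is C(n, k).
n = 5 + 4 = 9
C(9, 6) = 9! / (6! * 3!)
= 362880 / (720 * 6)
= 84


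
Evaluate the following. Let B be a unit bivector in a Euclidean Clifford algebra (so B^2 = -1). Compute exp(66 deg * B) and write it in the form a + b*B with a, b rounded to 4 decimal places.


For a unit bivector B with B^2 = -1, the exponential series gives
e^(theta*B) = cos(theta) + sin(theta)*B (the GA analogue of Euler's formula).
theta = 66 degrees = 1.151917 rad
cos(66 deg) = 0.4067
sin(66 deg) = 0.9135
exp(theta*B) = 0.4067 + 0.9135*B


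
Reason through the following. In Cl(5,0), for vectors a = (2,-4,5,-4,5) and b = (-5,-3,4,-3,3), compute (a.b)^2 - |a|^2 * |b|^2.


a . b = 2*(-5) + (-4)*(-3) + 5*4 + (-4)*(-3) + 5*3
= -10 + 12 + 20 + 12 + 15 = 49
|a|^2 = 2^2 + (-4)^2 + 5^2 + (-4)^2 + 5^2 = 86
|b|^2 = (-5)^2 + (-3)^2 + 4^2 + (-3)^2 + 3^2 = 68
(a.b)^2 = 49^2 = 2401
|a|^2 * |b|^2 = 86 * 68 = 5848
Result = 2401 - 5848 = -3447


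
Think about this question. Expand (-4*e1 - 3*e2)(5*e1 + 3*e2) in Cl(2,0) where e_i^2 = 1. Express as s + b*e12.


Expand: (-4*e1 - 3*e2)(5*e1 + 3*e2)
= (-4)*5*e1e1 + (-4)*3*e1e2 + (-3)*5*e2e1 + (-3)*3*e2e2
Using e1^2 = e2^2 = 1, e2e1 = -e1e2:
Scalar part s = (-4)*5 + (-3)*3 = -20 + (-9) = -29
Bivector part b = (-4)*3 - (-3)*5 = -12 - (-15) = 3
uv = -29 + 3*e12


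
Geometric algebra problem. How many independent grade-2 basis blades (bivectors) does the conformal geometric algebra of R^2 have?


The conformal model of R^2 uses Cl(3,1) with m = 2 + 2 = 4 generators.
Number of grade-2 blades = C(m, 2) = C(4, 2)
= 4*3/2 = 6


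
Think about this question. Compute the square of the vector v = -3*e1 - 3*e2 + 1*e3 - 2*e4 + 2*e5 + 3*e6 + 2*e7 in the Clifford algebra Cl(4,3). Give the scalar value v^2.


v^2 = sum of c_i^2 * e_i^2
Positive signature terms (e_i^2 = +1): (-3)^2 + (-3)^2 + 1^2 + (-2)^2 = 23
Negative signature terms (e_j^2 = -1): 2^2 + 3^2 + 2^2 = 17
v^2 = 23 - 17 = 6


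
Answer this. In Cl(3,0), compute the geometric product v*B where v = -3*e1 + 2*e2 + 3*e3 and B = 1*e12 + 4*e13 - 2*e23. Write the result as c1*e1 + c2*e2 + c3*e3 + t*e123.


vB has grade-1 (vector) and grade-3 (trivector) parts: vB = (v _| B) + (v ^ B).
Vector part <vB>_1:
  e1: -v2*b12 - v3*b13 = -(2)*(1) - (3)*(4) = -14
  e2: v1*b12 - v3*b23 = (-3)*(1) - (3)*(-2) = 3
  e3: v1*b13 + v2*b23 = (-3)*(4) + (2)*(-2) = -16
Trivector part <vB>_3:
  e123: v1*b23 - v2*b13 + v3*b12 = (-3)*(-2) - (2)*(4) + (3)*(1) = 1
vB = -14*e1 + 3*e2 - 16*e3 + 1*e123


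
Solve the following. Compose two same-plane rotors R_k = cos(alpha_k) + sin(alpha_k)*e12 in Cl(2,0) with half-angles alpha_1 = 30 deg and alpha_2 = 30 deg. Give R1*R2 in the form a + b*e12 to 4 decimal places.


Same-plane rotors commute and their half-angles add:
R1*R2 = cos(a1 + a2) + sin(a1 + a2)*e12.
a1 + a2 = 30 + 30 = 60 deg
cos(60 deg) = 0.5000
sin(60 deg) = 0.8660
R1*R2 = 0.5000 + 0.8660*e12


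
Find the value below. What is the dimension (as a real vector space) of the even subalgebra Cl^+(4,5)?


Even subalgebra dimension = 2^(n-1)
n = 4 + 5 = 9
2^(9 - 1) = 2^8 = 256
Verification: sum of C(9,k) for even k = 1 + 36 + 126 + 84 + 9 = 256
Result = 256


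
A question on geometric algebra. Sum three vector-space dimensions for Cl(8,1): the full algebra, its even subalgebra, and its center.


n = 8 + 1 = 9
Total dim = 2^9 = 512
Even subalgebra dim = 2^8 = 256
n is odd, so center dim = 2
Sum = 512 + 256 + 2 = 770


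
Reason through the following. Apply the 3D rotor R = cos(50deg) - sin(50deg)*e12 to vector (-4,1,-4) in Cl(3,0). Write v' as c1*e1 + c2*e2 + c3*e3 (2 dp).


Rotor R = cos(50deg) - sin(50deg)*e12
Rotation angle theta = 2 * 50 = 100 degrees in the e12 plane (e1 -> e2).
The component perpendicular to the plane (e3) is invariant: v'_3 = v3 = -4.00
cos(100deg) = -0.1736, sin(100deg) = 0.9848
v'_1 = v1*cos(theta) - v2*sin(theta) = -4*(-0.1736) - 1*0.9848 = -0.29
v'_2 = v1*sin(theta) + v2*cos(theta) = -4*0.9848 + 1*(-0.1736) = -4.11
v' = -0.29*e1 - 4.11*e2 - 4.00*e3


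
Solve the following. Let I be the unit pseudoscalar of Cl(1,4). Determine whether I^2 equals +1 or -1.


The pseudoscalar I = e1...e_n (product of all n generators) of Cl(p,q) satisfies I^2 = (-1)^(q + n(n-1)/2).
p = 1, q = 4, n = p + q = 5
n(n-1)/2 = 5 * 4 / 2 = 10
Exponent = q + n(n-1)/2 = 4 + 10 = 14
I^2 = (-1)^14 = +1


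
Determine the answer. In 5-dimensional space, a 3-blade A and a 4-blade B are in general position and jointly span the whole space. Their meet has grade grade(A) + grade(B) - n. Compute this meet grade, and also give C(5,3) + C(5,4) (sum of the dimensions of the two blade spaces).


Meet grade = grade(A) + grade(B) - n
= 3 + 4 - 5 = 2
C(5,3) = 10
C(5,4) = 5
dim_A + dim_B = 10 + 5 = 15


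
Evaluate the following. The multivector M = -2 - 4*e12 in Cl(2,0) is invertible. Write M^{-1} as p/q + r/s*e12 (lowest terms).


M = -2 - 4*e12, where e12^2 = -1.
Since M commutes with its reverse ~M = a - b*e12, M * ~M = a^2 - b^2*e12^2 = a^2 + b^2.
So M^{-1} = ~M / (a^2 + b^2) = (a - b*e12)/(a^2 + b^2).
a^2 + b^2 = 4 + 16 = 20
Scalar part = -2/20 = -1/10
Bivector coeff = 4/20 = 1/5
M^{-1} = -1/10 + 1/5*e12


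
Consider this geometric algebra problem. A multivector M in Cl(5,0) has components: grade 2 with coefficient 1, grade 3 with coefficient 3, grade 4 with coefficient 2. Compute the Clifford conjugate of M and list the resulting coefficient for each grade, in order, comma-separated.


Clifford conjugate sign for grade k: (-1)^(k(k+1)/2)
Grade 2: (-1)^(2*3/2) = (-1)^3 = -1, coeff 1 -> -1
Grade 3: (-1)^(3*4/2) = (-1)^6 = 1, coeff 3 -> 3
Grade 4: (-1)^(4*5/2) = (-1)^10 = 1, coeff 2 -> 2
Conjugated coefficients: -1, 3, 2


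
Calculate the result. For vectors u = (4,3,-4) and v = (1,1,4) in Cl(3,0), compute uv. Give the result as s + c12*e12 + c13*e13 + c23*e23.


In Cl(3,0): e_i^2 = 1, e_ie_j = -e_je_i for i != j.
Scalar part = u . v = 4*1 + 3*1 + (-4)*4
= 4 + 3 + (-16) = -9
e12 coeff = 4*1 - 3*1 = 4 - 3 = 1
e13 coeff = 4*4 - (-4)*1 = 16 - (-4) = 20
e23 coeff = 3*4 - (-4)*1 = 12 - (-4) = 16
uv = -9 + 1*e12 + 20*e13 + 16*e23


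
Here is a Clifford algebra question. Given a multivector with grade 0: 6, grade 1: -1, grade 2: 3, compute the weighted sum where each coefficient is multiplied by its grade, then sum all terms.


Grade-weighted sum = sum of grade_k * coefficient_k
0*6 = 0
1*(-1) = -1
2*3 = 6
Total = 0 + (-1) + 6 = 5


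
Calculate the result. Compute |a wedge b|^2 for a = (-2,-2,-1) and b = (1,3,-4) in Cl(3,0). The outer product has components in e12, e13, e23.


a wedge b = (a1*b2 - a2*b1)*e12 + (a1*b3 - a3*b1)*e13 + (a2*b3 - a3*b2)*e23
e12 coeff: (-2)*3 - (-2)*1 = -6 - (-2) = -4
e13 coeff: (-2)*(-4) - (-1)*1 = 8 - (-1) = 9
e23 coeff: (-2)*(-4) - (-1)*3 = 8 - (-3) = 11
|a wedge b|^2 = (-4)^2 + 9^2 + 11^2
= 16 + 81 + 121
= 218


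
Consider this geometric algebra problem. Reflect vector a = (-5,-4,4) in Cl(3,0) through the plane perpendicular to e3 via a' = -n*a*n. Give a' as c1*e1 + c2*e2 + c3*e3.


Reflection formula: a' = -n*a*n, with n = e3 (unit vector, n^2 = 1).
For reflection through hyperplane perp to e3:
The component along e3 flips sign, others stay.
a = (-5, -4, 4)
a' = (-5, -4, -4)
a' = -5*e1 - 4*e2 - 4*e3


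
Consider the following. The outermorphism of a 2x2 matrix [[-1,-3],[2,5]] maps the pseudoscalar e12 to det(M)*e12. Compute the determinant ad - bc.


The outermorphism of a linear map f sends e1^e2 to f(e1)^f(e2).
f(e1) = -1*e1 + 2*e2
f(e2) = -3*e1 + 5*e2
f(e1) ^ f(e2) = (-1*e1 + 2*e2) ^ (-3*e1 + 5*e2)
= (-1)*5*e12 + 2*(-3)*e21
= (-5 - (-6))*e12
= 1*e12
Coefficient = 1


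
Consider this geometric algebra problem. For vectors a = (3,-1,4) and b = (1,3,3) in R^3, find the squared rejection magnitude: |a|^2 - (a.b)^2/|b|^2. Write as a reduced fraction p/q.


|a|^2 = 3^2 + (-1)^2 + 4^2 = 26
|b|^2 = 1^2 + 3^2 + 3^2 = 19
a . b = 3*1 + (-1)*3 + 4*3 = 12
(a.b)^2 = 12^2 = 144
|rej|^2 = 26 - 144/19
= (494 - 144)/19
= 350/19
In lowest terms: 350/19


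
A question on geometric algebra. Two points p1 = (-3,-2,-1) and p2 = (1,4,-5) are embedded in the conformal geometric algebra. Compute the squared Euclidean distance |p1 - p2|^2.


p1 - p2 = (-4, -6, 4)
|p1 - p2|^2 = (-4)^2 + (-6)^2 + 4^2
= 16 + 36 + 16
= 68


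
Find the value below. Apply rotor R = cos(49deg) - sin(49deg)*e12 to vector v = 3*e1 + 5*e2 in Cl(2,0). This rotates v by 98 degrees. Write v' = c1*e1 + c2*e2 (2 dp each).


Rotor R = cos(49deg) - sin(49deg)*e12
Rotation angle theta = 2 * 49 = 98 degrees
v' = R*v*~R rotates v by theta.
cos(98deg) = -0.1392, sin(98deg) = 0.9903
v'_1 = 3*cos(98deg) - 5*sin(98deg)
= 3*(-0.1392) - 5*0.9903
= -5.37
v'_2 = 3*sin(98deg) + 5*cos(98deg)
= 3*0.9903 + 5*(-0.1392)
= 2.27
v' = -5.37*e1 + 2.27*e2


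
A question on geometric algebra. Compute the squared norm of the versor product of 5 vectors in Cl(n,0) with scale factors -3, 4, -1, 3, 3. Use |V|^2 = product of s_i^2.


Each vector v_i has |v_i|^2 = s_i^2
Squared scales: (-3)^2 = 9, 4^2 = 16, (-1)^2 = 1, 3^2 = 9, 3^2 = 9
|V|^2 = 9 * 16 * 1 * 9 * 9
= 11664


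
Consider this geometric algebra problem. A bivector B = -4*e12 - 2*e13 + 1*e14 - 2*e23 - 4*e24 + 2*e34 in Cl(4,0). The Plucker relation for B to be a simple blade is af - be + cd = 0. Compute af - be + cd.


Plucker relation: af - be + cd
a*f = (-4)*2 = -8
b*e = (-2)*(-4) = 8
c*d = 1*(-2) = -2
af - be + cd = -8 - 8 + (-2)
= -18


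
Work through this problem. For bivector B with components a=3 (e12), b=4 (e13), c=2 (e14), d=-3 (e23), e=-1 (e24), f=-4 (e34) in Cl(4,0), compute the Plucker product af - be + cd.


Plucker relation: af - be + cd
a*f = 3*(-4) = -12
b*e = 4*(-1) = -4
c*d = 2*(-3) = -6
af - be + cd = -12 - (-4) + (-6)
= -14


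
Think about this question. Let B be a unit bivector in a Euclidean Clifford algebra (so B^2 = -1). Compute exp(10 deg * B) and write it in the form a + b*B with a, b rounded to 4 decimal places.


For a unit bivector B with B^2 = -1, the exponential series gives
e^(theta*B) = cos(theta) + sin(theta)*B (the GA analogue of Euler's formula).
theta = 10 degrees = 0.174533 rad
cos(10 deg) = 0.9848
sin(10 deg) = 0.1736
exp(theta*B) = 0.9848 + 0.1736*B


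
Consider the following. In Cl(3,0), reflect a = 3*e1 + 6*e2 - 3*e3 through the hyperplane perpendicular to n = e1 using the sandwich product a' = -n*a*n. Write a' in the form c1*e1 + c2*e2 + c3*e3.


Reflection formula: a' = -n*a*n, with n = e1 (unit vector, n^2 = 1).
For reflection through hyperplane perp to e1:
The component along e1 flips sign, others stay.
a = (3, 6, -3)
a' = (-3, 6, -3)
a' = -3*e1 + 6*e2 - 3*e3


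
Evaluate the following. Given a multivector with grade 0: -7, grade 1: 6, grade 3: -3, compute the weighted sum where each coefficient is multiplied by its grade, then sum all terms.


Grade-weighted sum = sum of grade_k * coefficient_k
0*(-7) = 0
1*6 = 6
3*(-3) = -9
Total = 0 + 6 + (-9) = -3


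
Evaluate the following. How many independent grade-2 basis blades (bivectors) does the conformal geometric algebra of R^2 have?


The conformal model of R^2 uses Cl(3,1) with m = 2 + 2 = 4 generators.
Number of grade-2 blades = C(m, 2) = C(4, 2)
= 4*3/2 = 6


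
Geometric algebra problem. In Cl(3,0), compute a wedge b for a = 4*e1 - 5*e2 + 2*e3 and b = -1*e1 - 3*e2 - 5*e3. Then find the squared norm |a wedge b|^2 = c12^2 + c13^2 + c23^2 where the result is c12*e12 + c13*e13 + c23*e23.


a wedge b = (a1*b2 - a2*b1)*e12 + (a1*b3 - a3*b1)*e13 + (a2*b3 - a3*b2)*e23
e12 coeff: 4*(-3) - (-5)*(-1) = -12 - 5 = -17
e13 coeff: 4*(-5) - 2*(-1) = -20 - (-2) = -18
e23 coeff: (-5)*(-5) - 2*(-3) = 25 - (-6) = 31
|a wedge b|^2 = (-17)^2 + (-18)^2 + 31^2
= 289 + 324 + 961
= 1574


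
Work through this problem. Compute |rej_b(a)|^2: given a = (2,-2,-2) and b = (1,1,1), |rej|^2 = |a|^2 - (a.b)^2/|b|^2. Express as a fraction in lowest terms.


|a|^2 = 2^2 + (-2)^2 + (-2)^2 = 12
|b|^2 = 1^2 + 1^2 + 1^2 = 3
a . b = 2*1 + (-2)*1 + (-2)*1 = -2
(a.b)^2 = (-2)^2 = 4
|rej|^2 = 12 - 4/3
= (36 - 4)/3
= 32/3
In lowest terms: 32/3


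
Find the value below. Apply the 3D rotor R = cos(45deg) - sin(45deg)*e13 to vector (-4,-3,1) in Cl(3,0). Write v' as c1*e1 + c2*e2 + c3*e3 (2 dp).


Rotor R = cos(45deg) - sin(45deg)*e13
Rotation angle theta = 2 * 45 = 90 degrees in the e13 plane (e1 -> e3).
The component perpendicular to the plane (e2) is invariant: v'_2 = v2 = -3.00
cos(90deg) = 0.0000, sin(90deg) = 1.0000
v'_1 = v1*cos(theta) - v3*sin(theta) = -4*0.0000 - 1*1.0000 = -1.00
v'_3 = v1*sin(theta) + v3*cos(theta) = -4*1.0000 + 1*0.0000 = -4.00
v' = -1.00*e1 - 3.00*e2 - 4.00*e3


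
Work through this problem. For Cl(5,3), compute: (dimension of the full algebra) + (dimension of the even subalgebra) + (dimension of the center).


n = 5 + 3 = 8
Total dim = 2^8 = 256
Even subalgebra dim = 2^7 = 128
n is even, so center dim = 1
Sum = 256 + 128 + 1 = 385


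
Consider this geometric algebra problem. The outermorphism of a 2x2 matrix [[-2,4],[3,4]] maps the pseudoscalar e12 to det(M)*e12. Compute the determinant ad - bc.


The outermorphism of a linear map f sends e1^e2 to f(e1)^f(e2).
f(e1) = -2*e1 + 3*e2
f(e2) = 4*e1 + 4*e2
f(e1) ^ f(e2) = (-2*e1 + 3*e2) ^ (4*e1 + 4*e2)
= (-2)*4*e12 + 3*4*e21
= (-8 - 12)*e12
= -20*e12
Coefficient = -20


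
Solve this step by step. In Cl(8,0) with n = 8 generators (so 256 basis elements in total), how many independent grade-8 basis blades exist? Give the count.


Number of grade-k basis blades in Cl(p,q) with n = p + q is C(n, k).
n = 8 + 0 = 8
C(8, 8) = 8! / (8! * 0!)
= 40320 / (40320 * 1)
= 1


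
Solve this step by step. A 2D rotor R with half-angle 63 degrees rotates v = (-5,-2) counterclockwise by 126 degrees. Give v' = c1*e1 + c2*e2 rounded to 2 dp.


Rotor R = cos(63deg) - sin(63deg)*e12
Rotation angle theta = 2 * 63 = 126 degrees
v' = R*v*~R rotates v by theta.
cos(126deg) = -0.5878, sin(126deg) = 0.8090
v'_1 = -5*cos(126deg) - (-2)*sin(126deg)
= -5*(-0.5878) - (-2)*0.8090
= 4.56
v'_2 = -5*sin(126deg) + (-2)*cos(126deg)
= -5*0.8090 + (-2)*(-0.5878)
= -2.87
v' = 4.56*e1 - 2.87*e2


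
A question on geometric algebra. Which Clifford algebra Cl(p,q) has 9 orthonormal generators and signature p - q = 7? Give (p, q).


We need p + q = 9 and p - q = 7.
Adding: 2p = 9 + 7 = 16, so p = 8.
Then q = 9 - 8 = 1.
(p, q) = (8, 1)


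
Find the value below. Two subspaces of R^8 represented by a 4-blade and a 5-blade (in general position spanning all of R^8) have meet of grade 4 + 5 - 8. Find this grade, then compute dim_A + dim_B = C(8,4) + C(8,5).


Meet grade = grade(A) + grade(B) - n
= 4 + 5 - 8 = 1
C(8,4) = 70
C(8,5) = 56
dim_A + dim_B = 70 + 56 = 126


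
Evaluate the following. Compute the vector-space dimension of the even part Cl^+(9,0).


Even subalgebra dimension = 2^(n-1)
n = 9 + 0 = 9
2^(9 - 1) = 2^8 = 256
Verification: sum of C(9,k) for even k = 1 + 36 + 126 + 84 + 9 = 256
Result = 256


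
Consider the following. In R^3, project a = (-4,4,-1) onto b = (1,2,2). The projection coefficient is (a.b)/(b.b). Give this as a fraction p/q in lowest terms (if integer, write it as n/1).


Projection coefficient = (a . b) / (b . b)
a . b = (-4)*1 + 4*2 + (-1)*2
= -4 + 8 + (-2) = 2
b . b = 1^2 + 2^2 + 2^2
= 1 + 4 + 4 = 9
Coefficient = 2/9
In lowest terms: 2/9


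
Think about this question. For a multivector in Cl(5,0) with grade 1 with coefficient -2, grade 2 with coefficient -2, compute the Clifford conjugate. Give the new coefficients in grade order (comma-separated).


Clifford conjugate sign for grade k: (-1)^(k(k+1)/2)
Grade 1: (-1)^(1*2/2) = (-1)^1 = -1, coeff -2 -> 2
Grade 2: (-1)^(2*3/2) = (-1)^3 = -1, coeff -2 -> 2
Conjugated coefficients: 2, 2


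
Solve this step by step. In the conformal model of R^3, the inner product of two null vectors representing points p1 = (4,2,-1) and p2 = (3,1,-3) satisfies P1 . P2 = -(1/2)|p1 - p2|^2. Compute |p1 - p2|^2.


p1 - p2 = (1, 1, 2)
|p1 - p2|^2 = 1^2 + 1^2 + 2^2
= 1 + 1 + 4
= 6


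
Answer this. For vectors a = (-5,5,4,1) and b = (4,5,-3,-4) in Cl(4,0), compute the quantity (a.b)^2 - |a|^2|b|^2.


a . b = (-5)*4 + 5*5 + 4*(-3) + 1*(-4)
= -20 + 25 + (-12) + (-4) = -11
|a|^2 = (-5)^2 + 5^2 + 4^2 + 1^2 = 67
|b|^2 = 4^2 + 5^2 + (-3)^2 + (-4)^2 = 66
(a.b)^2 = (-11)^2 = 121
|a|^2 * |b|^2 = 67 * 66 = 4422
Result = 121 - 4422 = -4301


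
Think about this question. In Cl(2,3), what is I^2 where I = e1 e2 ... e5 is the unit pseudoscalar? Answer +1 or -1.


The pseudoscalar I = e1...e_n (product of all n generators) of Cl(p,q) satisfies I^2 = (-1)^(q + n(n-1)/2).
p = 2, q = 3, n = p + q = 5
n(n-1)/2 = 5 * 4 / 2 = 10
Exponent = q + n(n-1)/2 = 3 + 10 = 13
I^2 = (-1)^13 = -1


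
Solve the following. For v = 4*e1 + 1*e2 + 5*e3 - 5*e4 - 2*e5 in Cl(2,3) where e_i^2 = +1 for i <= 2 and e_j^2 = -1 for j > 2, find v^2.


v^2 = sum of c_i^2 * e_i^2
Positive signature terms (e_i^2 = +1): 4^2 + 1^2 = 17
Negative signature terms (e_j^2 = -1): 5^2 + (-5)^2 + (-2)^2 = 54
v^2 = 17 - 54 = -37


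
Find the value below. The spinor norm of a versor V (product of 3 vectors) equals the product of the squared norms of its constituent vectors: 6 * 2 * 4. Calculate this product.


Spinor norm N(V) = |v1|^2 * |v2|^2 * ... * |v3|^2
= 6 * 2 * 4
Running product: 6, 12, 48
N(V) = 48


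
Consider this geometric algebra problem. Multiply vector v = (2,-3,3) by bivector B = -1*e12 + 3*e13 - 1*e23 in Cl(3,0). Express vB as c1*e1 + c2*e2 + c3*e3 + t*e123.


vB has grade-1 (vector) and grade-3 (trivector) parts: vB = (v _| B) + (v ^ B).
Vector part <vB>_1:
  e1: -v2*b12 - v3*b13 = -(-3)*(-1) - (3)*(3) = -12
  e2: v1*b12 - v3*b23 = (2)*(-1) - (3)*(-1) = 1
  e3: v1*b13 + v2*b23 = (2)*(3) + (-3)*(-1) = 9
Trivector part <vB>_3:
  e123: v1*b23 - v2*b13 + v3*b12 = (2)*(-1) - (-3)*(3) + (3)*(-1) = 4
vB = -12*e1 + 1*e2 + 9*e3 + 4*e123


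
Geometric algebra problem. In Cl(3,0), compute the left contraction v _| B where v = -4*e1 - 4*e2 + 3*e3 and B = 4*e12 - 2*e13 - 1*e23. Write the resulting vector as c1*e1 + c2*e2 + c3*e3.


Left contraction v _| B = <vB>_1 (grade-1 part of the geometric product vB).
Using e1_|e12 = e2, e2_|e12 = -e1, e1_|e13 = e3, e3_|e13 = -e1, e2_|e23 = e3, e3_|e23 = -e2:
e1 coeff: -v2*b12 - v3*b13 = -(-4)*(4) - (3)*(-2) = 22
e2 coeff: v1*b12 - v3*b23 = (-4)*(4) - (3)*(-1) = -13
e3 coeff: v1*b13 + v2*b23 = (-4)*(-2) + (-4)*(-1) = 12
v _| B = 22*e1 - 13*e2 + 12*e3


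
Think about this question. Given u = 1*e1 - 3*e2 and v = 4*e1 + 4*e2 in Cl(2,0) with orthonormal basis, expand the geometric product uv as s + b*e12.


Expand: (1*e1 - 3*e2)(4*e1 + 4*e2)
= 1*4*e1e1 + 1*4*e1e2 + (-3)*4*e2e1 + (-3)*4*e2e2
Using e1^2 = e2^2 = 1, e2e1 = -e1e2:
Scalar part s = 1*4 + (-3)*4 = 4 + (-12) = -8
Bivector part b = 1*4 - (-3)*4 = 4 - (-12) = 16
uv = -8 + 16*e12


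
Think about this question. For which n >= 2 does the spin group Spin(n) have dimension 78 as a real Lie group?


dim Spin(n) = dim so(n) = n(n-1)/2.
Solve n(n-1)/2 = 78, i.e. n^2 - n - 156 = 0.
Discriminant = 1 + 8*78 = 625
n = (1 + sqrt(625))/2 = (1 + 25)/2 = 13
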